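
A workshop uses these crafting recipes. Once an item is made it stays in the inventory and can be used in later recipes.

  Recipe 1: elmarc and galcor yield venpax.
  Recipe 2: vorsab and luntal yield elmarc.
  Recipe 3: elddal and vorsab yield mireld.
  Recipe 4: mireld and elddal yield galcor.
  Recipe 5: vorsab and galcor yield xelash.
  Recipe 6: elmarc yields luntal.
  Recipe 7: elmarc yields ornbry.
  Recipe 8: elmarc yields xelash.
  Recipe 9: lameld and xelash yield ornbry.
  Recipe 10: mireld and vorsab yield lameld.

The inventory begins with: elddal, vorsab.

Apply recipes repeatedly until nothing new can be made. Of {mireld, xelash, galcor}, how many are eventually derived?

elddal and vorsab → mireld (Recipe 3).
Using Recipe 4, mireld and elddal make galcor.
Using Recipe 5, vorsab and galcor make xelash.
mireld: reached.
xelash: reached.
galcor: reached.
All 3 are reached.

3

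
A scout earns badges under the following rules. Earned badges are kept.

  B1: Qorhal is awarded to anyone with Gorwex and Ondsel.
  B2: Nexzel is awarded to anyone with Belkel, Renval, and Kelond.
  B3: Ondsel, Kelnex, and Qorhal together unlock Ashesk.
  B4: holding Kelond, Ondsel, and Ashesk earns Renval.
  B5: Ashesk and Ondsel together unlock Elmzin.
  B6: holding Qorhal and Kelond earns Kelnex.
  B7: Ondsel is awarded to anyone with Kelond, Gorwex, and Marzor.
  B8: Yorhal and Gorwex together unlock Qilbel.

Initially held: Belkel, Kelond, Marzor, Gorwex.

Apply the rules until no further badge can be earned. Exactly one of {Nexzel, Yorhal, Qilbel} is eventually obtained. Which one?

Nexzel

With Kelond, Gorwex, and Marzor, Ondsel is earned (B7).
With Gorwex and Ondsel, Qorhal is earned (B1).
With Qorhal and Kelond, Kelnex is earned (B6).
With Ondsel, Kelnex, and Qorhal, Ashesk is earned (B3).
With Kelond, Ondsel, and Ashesk, Renval is earned (B4).
With Belkel, Renval, and Kelond, Nexzel is earned (B2).
Qilbel would need Yorhal and Gorwex (B8), but Yorhal is never earned. No rule produces Yorhal, and it is not given.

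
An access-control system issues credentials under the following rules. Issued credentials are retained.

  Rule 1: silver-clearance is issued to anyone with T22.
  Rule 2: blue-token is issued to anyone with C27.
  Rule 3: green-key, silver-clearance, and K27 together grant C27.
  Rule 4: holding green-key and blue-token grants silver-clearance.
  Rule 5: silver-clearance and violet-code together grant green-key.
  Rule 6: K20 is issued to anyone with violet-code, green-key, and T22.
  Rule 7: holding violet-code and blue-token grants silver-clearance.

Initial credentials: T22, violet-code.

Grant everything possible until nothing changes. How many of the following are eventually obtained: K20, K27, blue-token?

Holding T22 grants silver-clearance (Rule 1).
Holding silver-clearance and violet-code grants green-key (Rule 5).
Holding violet-code, green-key, and T22 grants K20 (Rule 6).
K20: reached.
No rule produces K27, and it is not given.
blue-token would need C27 (Rule 2), but C27 is never granted.
Reached: K20 — 1 of the 3.

1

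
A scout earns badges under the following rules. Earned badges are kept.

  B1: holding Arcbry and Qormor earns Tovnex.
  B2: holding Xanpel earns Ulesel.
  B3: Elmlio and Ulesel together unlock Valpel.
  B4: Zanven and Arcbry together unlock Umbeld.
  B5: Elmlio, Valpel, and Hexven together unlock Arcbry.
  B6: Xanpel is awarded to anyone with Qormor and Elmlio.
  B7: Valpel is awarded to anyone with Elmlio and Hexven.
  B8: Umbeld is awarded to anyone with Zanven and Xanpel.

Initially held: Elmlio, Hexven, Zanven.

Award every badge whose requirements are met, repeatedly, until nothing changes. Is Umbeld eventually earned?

Yes

With Elmlio and Hexven, Valpel is earned (B7).
With Elmlio, Valpel, and Hexven, Arcbry is earned (B5).
With Zanven and Arcbry, Umbeld is earned (B4).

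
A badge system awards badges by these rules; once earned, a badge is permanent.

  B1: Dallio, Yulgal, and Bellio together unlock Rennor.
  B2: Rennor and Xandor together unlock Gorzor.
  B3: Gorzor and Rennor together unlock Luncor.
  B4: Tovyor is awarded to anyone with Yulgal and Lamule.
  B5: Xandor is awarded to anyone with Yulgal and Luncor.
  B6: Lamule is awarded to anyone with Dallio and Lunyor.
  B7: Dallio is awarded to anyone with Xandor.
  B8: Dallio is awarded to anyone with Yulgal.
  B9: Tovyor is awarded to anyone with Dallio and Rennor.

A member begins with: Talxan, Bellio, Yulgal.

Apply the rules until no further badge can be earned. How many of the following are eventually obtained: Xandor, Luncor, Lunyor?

Xandor would need Yulgal and Luncor (B5), but Luncor is never earned.
Luncor would need Gorzor and Rennor (B3), but Gorzor is never earned.
No rule produces Lunyor, and it is not given.
None of the 3 are reached.

0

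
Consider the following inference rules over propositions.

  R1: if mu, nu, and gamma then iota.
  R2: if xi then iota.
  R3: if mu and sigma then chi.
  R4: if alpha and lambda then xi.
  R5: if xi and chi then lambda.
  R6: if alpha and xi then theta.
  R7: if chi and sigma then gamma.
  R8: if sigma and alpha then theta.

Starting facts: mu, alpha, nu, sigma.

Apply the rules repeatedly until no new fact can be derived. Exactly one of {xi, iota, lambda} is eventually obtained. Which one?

From mu and sigma, R3 gives chi.
From chi and sigma, R7 gives gamma.
From mu, nu, and gamma, R1 gives iota.
lambda would need xi and chi (R5), but xi is never established. xi would need alpha and lambda (R4), but lambda is never established.

iota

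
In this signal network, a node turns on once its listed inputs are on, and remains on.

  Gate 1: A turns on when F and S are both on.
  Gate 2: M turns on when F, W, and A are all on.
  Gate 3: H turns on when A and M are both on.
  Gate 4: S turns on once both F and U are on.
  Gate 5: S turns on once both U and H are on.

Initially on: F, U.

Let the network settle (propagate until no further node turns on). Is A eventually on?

Gate 4: F and U on → S on.
Gate 1: F and S on → A on.

Yes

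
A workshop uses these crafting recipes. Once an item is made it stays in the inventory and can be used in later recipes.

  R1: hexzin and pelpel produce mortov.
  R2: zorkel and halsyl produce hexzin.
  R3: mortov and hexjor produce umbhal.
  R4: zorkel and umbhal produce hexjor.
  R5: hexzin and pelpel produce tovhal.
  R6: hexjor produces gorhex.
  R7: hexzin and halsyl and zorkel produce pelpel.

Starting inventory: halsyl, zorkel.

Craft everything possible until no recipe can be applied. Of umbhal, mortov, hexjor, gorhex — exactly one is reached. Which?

mortov

Using R2, zorkel and halsyl make hexzin.
hexzin and halsyl and zorkel → pelpel (R7).
hexzin and pelpel → mortov (R1).
hexjor would need zorkel and umbhal (R4), but umbhal is never obtained. umbhal would need mortov and hexjor (R3), but hexjor is never obtained. gorhex would need hexjor (R6), but hexjor is never obtained.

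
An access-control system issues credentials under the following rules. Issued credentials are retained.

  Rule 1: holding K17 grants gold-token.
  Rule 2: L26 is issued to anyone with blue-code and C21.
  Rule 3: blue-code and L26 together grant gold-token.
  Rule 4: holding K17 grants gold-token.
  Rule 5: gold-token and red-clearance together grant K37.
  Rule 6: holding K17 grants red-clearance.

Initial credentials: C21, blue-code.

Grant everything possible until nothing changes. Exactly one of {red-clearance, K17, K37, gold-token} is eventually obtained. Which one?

Holding blue-code and C21 grants L26 (Rule 2).
Holding blue-code and L26 grants gold-token (Rule 3).
K37 would need gold-token and red-clearance (Rule 5), but red-clearance is never granted. red-clearance would need K17 (Rule 6), but K17 is never granted. No rule produces K17, and it is not given.

gold-token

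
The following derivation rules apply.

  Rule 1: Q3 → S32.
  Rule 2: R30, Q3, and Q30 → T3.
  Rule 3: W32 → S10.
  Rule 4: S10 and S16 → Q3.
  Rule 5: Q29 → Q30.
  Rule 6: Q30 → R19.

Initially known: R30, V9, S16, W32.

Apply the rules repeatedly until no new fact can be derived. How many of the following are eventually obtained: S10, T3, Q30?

From W32, Rule 3 gives S10.
S10: reached.
T3 would need R30, Q3, and Q30 (Rule 2), but Q30 is never established.
Q30 would need Q29 (Rule 5), but Q29 is never established.
Reached: S10 — 1 of the 3.

1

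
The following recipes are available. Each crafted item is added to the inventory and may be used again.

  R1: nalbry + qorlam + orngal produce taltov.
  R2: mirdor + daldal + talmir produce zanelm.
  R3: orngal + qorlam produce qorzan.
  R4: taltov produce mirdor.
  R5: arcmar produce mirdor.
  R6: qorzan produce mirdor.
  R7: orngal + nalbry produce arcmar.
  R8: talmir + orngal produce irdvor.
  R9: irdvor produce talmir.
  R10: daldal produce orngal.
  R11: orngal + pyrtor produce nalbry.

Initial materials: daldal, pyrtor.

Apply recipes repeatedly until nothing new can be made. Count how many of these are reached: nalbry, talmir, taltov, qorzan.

Using R10, daldal makes orngal.
orngal + pyrtor → nalbry (R11).
nalbry: reached.
talmir would need irdvor (R9), but irdvor is never obtained.
taltov would need nalbry, qorlam, and orngal (R1), but qorlam is never obtained.
qorzan would need orngal and qorlam (R3), but qorlam is never obtained.
Reached: nalbry — 1 of the 4.

1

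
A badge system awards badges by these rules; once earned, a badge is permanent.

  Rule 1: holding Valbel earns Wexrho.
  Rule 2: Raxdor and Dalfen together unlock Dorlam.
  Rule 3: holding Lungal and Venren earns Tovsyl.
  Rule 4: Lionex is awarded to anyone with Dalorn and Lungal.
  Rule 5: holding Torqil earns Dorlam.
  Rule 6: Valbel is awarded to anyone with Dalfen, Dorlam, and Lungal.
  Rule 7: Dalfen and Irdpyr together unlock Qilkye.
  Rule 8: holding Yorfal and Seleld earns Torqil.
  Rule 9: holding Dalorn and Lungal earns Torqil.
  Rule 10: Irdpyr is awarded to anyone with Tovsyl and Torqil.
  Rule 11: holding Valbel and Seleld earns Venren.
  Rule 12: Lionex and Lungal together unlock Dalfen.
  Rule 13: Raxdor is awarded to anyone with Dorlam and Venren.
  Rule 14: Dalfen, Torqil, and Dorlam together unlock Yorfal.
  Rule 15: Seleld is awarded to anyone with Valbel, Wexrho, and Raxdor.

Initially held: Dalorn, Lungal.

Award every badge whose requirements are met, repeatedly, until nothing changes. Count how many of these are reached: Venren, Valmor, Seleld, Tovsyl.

0

Venren would need Valbel and Seleld (Rule 11), but Seleld is never earned.
No rule produces Valmor, and it is not given.
Seleld would need Valbel, Wexrho, and Raxdor (Rule 15), but Raxdor is never earned.
Tovsyl would need Lungal and Venren (Rule 3), but Venren is never earned.
None of the 4 are reached.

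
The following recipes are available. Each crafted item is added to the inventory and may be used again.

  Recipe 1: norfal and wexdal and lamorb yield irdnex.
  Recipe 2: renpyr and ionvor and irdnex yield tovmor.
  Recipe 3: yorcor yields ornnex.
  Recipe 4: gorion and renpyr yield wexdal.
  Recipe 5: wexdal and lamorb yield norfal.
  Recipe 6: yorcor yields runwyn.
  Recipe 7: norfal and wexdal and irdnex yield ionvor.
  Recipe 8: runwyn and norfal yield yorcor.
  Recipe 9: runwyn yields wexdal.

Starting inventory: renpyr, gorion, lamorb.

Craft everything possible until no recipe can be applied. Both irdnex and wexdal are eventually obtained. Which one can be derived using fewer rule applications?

wexdal: Using Recipe 4, gorion and renpyr make wexdal. [1 rule application]
irdnex: Using Recipe 4, gorion and renpyr make wexdal. Using Recipe 5, wexdal and lamorb make norfal. Using Recipe 1, norfal, wexdal, and lamorb make irdnex. [3 rule applications]
wexdal needs fewer.

wexdal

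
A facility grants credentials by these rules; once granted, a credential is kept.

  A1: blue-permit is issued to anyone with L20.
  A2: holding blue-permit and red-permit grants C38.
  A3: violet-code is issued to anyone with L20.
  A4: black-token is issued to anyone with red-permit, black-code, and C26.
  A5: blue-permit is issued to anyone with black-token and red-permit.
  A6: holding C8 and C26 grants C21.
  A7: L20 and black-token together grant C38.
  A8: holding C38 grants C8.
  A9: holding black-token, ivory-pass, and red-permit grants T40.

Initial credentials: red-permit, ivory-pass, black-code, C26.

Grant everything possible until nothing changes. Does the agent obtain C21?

Holding red-permit, black-code, and C26 grants black-token (A4).
Holding black-token and red-permit grants blue-permit (A5).
Holding blue-permit and red-permit grants C38 (A2).
Holding C38 grants C8 (A8).
Holding C8 and C26 grants C21 (A6).

Yes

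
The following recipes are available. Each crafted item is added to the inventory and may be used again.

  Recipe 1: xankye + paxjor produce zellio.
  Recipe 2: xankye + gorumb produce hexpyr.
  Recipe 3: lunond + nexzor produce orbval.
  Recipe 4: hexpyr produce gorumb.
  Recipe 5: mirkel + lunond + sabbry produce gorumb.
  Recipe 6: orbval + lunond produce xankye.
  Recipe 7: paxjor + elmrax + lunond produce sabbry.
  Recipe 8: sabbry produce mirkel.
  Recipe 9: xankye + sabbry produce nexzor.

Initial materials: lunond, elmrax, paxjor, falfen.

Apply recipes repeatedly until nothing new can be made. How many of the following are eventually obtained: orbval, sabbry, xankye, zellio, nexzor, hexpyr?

1

Using Recipe 7, paxjor, elmrax, and lunond make sabbry.
orbval would need lunond and nexzor (Recipe 3), but nexzor is never obtained.
sabbry: reached.
xankye would need orbval and lunond (Recipe 6), but orbval is never obtained.
zellio would need xankye and paxjor (Recipe 1), but xankye is never obtained.
nexzor would need xankye and sabbry (Recipe 9), but xankye is never obtained.
hexpyr would need xankye and gorumb (Recipe 2), but xankye is never obtained.
Reached: sabbry — 1 of the 6.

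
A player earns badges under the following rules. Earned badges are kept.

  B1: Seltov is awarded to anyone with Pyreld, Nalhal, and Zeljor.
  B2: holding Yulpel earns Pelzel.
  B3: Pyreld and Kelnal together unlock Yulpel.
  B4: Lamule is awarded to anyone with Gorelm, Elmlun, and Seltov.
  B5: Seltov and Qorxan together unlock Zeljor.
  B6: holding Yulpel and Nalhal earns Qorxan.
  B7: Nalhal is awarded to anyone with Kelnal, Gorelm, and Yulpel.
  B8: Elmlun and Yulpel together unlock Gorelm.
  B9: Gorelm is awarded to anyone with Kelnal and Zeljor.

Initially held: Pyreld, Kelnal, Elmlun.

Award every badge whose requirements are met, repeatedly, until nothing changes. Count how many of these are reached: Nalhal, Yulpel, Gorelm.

With Pyreld and Kelnal, Yulpel is earned (B3).
With Elmlun and Yulpel, Gorelm is earned (B8).
With Kelnal, Gorelm, and Yulpel, Nalhal is earned (B7).
Nalhal: reached.
Yulpel: reached.
Gorelm: reached.
All 3 are reached.

3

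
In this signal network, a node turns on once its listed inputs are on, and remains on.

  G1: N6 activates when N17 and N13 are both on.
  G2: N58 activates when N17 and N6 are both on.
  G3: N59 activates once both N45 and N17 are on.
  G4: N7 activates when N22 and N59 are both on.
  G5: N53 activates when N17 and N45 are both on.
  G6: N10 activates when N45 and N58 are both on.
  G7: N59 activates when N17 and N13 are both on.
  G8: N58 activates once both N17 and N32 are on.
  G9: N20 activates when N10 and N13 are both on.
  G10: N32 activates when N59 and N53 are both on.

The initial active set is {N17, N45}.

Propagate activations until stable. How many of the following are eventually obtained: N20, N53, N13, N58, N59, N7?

G3: N45 and N17 on → N59 on.
N17 and N45 are on, so N53 activates (G5).
G10: N59 and N53 on → N32 on.
G8: N17 and N32 on → N58 on.
N20 would need N10 and N13 (G9), but N13 never turns on.
N53: reached.
No rule produces N13, and it is not given.
N58: reached.
N59: reached.
N7 would need N22 and N59 (G4), but N22 never turns on.
Reached: N53, N58, and N59 — 3 of the 6.

3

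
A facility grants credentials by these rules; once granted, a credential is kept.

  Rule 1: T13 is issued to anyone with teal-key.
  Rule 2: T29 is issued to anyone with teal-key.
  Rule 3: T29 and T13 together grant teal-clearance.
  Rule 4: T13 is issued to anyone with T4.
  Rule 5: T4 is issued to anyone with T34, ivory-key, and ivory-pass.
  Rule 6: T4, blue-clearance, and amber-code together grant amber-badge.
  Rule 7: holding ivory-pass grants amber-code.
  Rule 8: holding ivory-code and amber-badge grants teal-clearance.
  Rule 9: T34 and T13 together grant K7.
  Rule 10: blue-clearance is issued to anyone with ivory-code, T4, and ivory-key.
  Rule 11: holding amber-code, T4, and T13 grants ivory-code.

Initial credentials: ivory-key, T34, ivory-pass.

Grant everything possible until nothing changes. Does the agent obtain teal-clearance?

Yes

Holding ivory-pass grants amber-code (Rule 7).
Holding T34, ivory-key, and ivory-pass grants T4 (Rule 5).
Holding T4 grants T13 (Rule 4).
Holding amber-code, T4, and T13 grants ivory-code (Rule 11).
Holding ivory-code, T4, and ivory-key grants blue-clearance (Rule 10).
Holding T4, blue-clearance, and amber-code grants amber-badge (Rule 6).
Holding ivory-code and amber-badge grants teal-clearance (Rule 8).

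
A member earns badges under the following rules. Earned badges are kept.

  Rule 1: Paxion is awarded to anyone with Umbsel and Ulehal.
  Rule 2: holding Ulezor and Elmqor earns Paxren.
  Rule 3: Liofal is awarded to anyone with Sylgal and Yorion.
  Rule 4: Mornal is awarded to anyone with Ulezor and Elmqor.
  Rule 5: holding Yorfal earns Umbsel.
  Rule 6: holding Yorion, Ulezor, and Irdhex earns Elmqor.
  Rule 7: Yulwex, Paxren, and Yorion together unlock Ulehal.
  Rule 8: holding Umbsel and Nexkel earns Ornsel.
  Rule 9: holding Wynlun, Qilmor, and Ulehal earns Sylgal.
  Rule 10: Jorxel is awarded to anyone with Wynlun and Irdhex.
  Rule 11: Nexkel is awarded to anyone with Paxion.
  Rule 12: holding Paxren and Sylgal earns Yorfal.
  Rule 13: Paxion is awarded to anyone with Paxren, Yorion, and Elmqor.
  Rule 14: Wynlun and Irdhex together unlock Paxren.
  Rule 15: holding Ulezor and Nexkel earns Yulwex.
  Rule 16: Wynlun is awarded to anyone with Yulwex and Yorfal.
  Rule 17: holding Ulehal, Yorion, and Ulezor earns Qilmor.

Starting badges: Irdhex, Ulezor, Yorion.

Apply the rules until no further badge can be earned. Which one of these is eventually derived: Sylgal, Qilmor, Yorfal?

Qilmor

With Yorion, Ulezor, and Irdhex, Elmqor is earned (Rule 6).
With Ulezor and Elmqor, Paxren is earned (Rule 2).
With Paxren, Yorion, and Elmqor, Paxion is earned (Rule 13).
With Paxion, Nexkel is earned (Rule 11).
With Ulezor and Nexkel, Yulwex is earned (Rule 15).
With Yulwex, Paxren, and Yorion, Ulehal is earned (Rule 7).
With Ulehal, Yorion, and Ulezor, Qilmor is earned (Rule 17).
Yorfal would need Paxren and Sylgal (Rule 12), but Sylgal is never earned. Sylgal would need Wynlun, Qilmor, and Ulehal (Rule 9), but Wynlun is never earned.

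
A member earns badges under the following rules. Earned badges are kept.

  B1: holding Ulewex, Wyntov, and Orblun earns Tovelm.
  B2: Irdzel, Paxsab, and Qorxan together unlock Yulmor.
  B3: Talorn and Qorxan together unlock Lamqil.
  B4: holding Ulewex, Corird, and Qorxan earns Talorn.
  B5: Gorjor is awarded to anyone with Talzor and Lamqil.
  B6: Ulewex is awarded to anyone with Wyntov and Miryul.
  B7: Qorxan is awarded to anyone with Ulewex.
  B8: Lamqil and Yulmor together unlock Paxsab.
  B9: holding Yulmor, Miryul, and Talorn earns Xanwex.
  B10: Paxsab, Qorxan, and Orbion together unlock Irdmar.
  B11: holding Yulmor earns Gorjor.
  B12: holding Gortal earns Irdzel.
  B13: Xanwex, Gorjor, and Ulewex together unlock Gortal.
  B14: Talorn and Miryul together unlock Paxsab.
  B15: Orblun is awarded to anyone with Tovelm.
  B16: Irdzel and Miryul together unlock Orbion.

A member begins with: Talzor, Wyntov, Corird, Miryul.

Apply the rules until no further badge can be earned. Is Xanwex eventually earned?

No

Xanwex would need Yulmor, Miryul, and Talorn (B9), but Yulmor is never earned.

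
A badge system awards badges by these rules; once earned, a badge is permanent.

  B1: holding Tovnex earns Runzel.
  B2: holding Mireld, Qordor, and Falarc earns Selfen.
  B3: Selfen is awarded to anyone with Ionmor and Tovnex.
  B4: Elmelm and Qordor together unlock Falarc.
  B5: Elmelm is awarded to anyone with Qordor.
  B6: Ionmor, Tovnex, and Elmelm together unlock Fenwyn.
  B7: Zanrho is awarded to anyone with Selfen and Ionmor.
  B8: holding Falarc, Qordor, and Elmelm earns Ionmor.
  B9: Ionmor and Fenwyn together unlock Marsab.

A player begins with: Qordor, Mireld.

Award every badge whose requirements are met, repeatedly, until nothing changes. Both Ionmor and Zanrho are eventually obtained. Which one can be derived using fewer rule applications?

Ionmor

Ionmor: With Qordor, Elmelm is earned (B5). With Elmelm and Qordor, Falarc is earned (B4). With Falarc, Qordor, and Elmelm, Ionmor is earned (B8). [3 rule applications]
Zanrho: With Qordor, Elmelm is earned (B5). With Elmelm and Qordor, Falarc is earned (B4). With Falarc, Qordor, and Elmelm, Ionmor is earned (B8). With Mireld, Qordor, and Falarc, Selfen is earned (B2). With Selfen and Ionmor, Zanrho is earned (B7). [5 rule applications]
Ionmor needs fewer.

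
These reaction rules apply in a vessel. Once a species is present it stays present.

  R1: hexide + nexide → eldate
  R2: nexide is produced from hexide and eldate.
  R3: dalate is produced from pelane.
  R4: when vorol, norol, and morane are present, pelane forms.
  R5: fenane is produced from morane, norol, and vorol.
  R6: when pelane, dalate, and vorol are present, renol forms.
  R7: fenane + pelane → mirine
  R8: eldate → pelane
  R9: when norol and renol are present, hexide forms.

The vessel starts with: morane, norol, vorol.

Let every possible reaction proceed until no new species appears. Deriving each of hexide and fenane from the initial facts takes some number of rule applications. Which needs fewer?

fenane: morane, norol, and vorol present → fenane forms (R5). [1 rule application]
hexide: vorol, norol, and morane present → pelane forms (R4). pelane present → dalate forms (R3). pelane, dalate, and vorol present → renol forms (R6). norol and renol present → hexide forms (R9). [4 rule applications]
fenane needs fewer.

fenane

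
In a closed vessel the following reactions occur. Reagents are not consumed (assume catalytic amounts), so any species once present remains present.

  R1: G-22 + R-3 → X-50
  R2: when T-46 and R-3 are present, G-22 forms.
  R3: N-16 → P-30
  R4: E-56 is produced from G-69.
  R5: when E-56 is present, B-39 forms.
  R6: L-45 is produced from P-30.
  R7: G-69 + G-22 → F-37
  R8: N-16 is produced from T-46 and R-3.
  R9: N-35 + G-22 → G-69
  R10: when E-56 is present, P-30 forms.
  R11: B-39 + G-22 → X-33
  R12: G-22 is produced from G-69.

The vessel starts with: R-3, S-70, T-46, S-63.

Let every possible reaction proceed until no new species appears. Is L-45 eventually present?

Yes

T-46 and R-3 present → N-16 forms (R8).
N-16 present → P-30 forms (R3).
P-30 present → L-45 forms (R6).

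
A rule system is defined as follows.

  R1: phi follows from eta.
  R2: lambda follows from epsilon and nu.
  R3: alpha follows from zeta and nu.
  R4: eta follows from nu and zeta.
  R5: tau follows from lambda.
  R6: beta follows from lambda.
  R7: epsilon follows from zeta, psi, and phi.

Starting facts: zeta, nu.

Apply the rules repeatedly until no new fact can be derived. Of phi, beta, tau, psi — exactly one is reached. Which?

nu and zeta hold, so eta follows (R4).
From eta, R1 gives phi.
tau would need lambda (R5), but lambda is never established. No rule produces psi, and it is not given. beta would need lambda (R6), but lambda is never established.

phi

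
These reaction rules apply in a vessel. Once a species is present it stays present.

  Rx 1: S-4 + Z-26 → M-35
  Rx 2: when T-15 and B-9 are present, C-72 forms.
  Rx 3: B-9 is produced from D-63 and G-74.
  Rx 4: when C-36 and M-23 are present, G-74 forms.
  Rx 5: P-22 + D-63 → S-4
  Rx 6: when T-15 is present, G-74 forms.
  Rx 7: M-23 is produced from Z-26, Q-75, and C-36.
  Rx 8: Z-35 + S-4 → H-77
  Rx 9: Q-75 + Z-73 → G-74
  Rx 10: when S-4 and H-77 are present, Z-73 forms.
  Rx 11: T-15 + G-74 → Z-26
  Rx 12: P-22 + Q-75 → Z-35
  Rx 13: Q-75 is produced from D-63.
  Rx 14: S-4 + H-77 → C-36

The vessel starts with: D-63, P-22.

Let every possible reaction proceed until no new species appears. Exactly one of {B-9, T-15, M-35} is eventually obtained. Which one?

D-63 present → Q-75 forms (Rx 13).
P-22 and D-63 present → S-4 forms (Rx 5).
P-22 and Q-75 present → Z-35 forms (Rx 12).
Z-35 and S-4 present → H-77 forms (Rx 8).
S-4 and H-77 present → Z-73 forms (Rx 10).
Q-75 and Z-73 present → G-74 forms (Rx 9).
D-63 and G-74 present → B-9 forms (Rx 3).
No rule produces T-15, and it is not given. M-35 would need S-4 and Z-26 (Rx 1), but Z-26 never forms.

B-9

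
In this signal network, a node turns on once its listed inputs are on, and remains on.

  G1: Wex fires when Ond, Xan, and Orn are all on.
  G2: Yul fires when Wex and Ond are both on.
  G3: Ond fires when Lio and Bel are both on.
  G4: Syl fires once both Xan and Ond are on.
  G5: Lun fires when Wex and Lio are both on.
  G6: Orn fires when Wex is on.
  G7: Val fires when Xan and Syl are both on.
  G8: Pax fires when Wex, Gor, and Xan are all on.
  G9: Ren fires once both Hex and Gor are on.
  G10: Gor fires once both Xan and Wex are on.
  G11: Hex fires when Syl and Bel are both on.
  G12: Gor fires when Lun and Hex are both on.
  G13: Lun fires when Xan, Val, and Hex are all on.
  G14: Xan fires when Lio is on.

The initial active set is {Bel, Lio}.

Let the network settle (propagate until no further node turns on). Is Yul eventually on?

Yul would need Wex and Ond (G2), but Wex never turns on.

No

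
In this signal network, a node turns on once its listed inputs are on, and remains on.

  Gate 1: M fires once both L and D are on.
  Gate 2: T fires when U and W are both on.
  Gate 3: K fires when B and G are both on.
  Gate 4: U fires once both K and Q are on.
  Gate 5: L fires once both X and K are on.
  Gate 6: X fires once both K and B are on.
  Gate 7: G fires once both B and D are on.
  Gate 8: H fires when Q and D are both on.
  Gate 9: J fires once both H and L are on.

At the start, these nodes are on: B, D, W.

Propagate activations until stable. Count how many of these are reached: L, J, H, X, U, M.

3

Gate 7: B and D on → G on.
B and G are on, so K fires (Gate 3).
Gate 6: K and B on → X on.
Gate 5: X and K on → L on.
L and D are on, so M fires (Gate 1).
L: reached.
J would need H and L (Gate 9), but H never turns on.
H would need Q and D (Gate 8), but Q never turns on.
X: reached.
U would need K and Q (Gate 4), but Q never turns on.
M: reached.
Reached: L, X, and M — 3 of the 6.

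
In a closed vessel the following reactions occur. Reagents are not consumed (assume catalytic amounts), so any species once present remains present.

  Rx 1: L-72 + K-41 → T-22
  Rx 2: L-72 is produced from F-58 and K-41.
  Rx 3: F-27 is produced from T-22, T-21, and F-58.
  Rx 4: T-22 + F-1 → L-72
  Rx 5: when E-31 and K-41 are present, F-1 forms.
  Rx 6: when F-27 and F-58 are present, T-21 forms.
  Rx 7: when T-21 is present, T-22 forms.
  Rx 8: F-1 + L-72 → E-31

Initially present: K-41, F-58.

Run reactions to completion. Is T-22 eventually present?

F-58 and K-41 present → L-72 forms (Rx 2).
L-72 and K-41 present → T-22 forms (Rx 1).

Yes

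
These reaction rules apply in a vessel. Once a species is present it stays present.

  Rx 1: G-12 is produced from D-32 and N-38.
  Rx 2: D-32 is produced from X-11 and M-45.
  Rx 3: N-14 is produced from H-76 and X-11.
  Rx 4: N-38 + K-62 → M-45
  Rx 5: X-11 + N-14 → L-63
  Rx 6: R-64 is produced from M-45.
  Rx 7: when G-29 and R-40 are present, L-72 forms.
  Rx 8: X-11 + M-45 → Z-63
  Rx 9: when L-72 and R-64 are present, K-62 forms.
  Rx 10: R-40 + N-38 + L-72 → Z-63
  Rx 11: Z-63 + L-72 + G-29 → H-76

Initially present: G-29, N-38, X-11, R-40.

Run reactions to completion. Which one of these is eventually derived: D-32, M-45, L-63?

L-63

G-29 and R-40 present → L-72 forms (Rx 7).
R-40, N-38, and L-72 present → Z-63 forms (Rx 10).
Z-63, L-72, and G-29 present → H-76 forms (Rx 11).
H-76 and X-11 present → N-14 forms (Rx 3).
X-11 and N-14 present → L-63 forms (Rx 5).
M-45 would need N-38 and K-62 (Rx 4), but K-62 never forms. D-32 would need X-11 and M-45 (Rx 2), but M-45 never forms.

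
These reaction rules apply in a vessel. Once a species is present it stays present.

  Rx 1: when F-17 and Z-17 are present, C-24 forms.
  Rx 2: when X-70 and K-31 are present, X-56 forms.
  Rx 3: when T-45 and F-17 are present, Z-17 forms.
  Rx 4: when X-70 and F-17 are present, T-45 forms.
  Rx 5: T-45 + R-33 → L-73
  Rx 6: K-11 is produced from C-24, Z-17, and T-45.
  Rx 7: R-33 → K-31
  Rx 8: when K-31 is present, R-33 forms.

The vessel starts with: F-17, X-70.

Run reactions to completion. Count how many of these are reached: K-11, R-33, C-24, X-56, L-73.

X-70 and F-17 present → T-45 forms (Rx 4).
T-45 and F-17 present → Z-17 forms (Rx 3).
F-17 and Z-17 present → C-24 forms (Rx 1).
C-24, Z-17, and T-45 present → K-11 forms (Rx 6).
K-11: reached.
R-33 would need K-31 (Rx 8), but K-31 never forms.
C-24: reached.
X-56 would need X-70 and K-31 (Rx 2), but K-31 never forms.
L-73 would need T-45 and R-33 (Rx 5), but R-33 never forms.
Reached: K-11 and C-24 — 2 of the 5.

2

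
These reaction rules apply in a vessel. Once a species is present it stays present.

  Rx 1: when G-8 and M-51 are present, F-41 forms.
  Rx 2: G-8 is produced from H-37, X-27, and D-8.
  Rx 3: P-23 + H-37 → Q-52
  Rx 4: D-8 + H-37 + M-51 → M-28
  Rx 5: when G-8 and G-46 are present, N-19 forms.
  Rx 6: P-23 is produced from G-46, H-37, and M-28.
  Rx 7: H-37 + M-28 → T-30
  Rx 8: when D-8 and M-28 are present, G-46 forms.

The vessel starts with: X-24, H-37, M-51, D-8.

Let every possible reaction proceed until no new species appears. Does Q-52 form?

D-8, H-37, and M-51 present → M-28 forms (Rx 4).
D-8 and M-28 present → G-46 forms (Rx 8).
G-46, H-37, and M-28 present → P-23 forms (Rx 6).
P-23 and H-37 present → Q-52 forms (Rx 3).

Yes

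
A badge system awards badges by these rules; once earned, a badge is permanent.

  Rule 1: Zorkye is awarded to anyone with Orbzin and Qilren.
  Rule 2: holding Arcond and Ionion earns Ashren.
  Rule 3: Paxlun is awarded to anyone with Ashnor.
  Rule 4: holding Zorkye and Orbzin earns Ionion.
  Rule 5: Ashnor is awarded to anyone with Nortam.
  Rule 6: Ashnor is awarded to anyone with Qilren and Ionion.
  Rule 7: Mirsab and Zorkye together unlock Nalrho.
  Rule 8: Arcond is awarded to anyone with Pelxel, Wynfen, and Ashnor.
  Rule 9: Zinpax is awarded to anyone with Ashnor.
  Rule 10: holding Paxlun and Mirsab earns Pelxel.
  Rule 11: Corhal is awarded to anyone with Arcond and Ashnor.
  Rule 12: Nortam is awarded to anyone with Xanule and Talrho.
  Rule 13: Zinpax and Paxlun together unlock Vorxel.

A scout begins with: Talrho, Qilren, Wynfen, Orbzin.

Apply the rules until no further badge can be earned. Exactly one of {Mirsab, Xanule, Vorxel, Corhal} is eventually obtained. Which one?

Vorxel

With Orbzin and Qilren, Zorkye is earned (Rule 1).
With Zorkye and Orbzin, Ionion is earned (Rule 4).
With Qilren and Ionion, Ashnor is earned (Rule 6).
With Ashnor, Zinpax is earned (Rule 9).
With Ashnor, Paxlun is earned (Rule 3).
With Zinpax and Paxlun, Vorxel is earned (Rule 13).
No rule produces Mirsab, and it is not given. Corhal would need Arcond and Ashnor (Rule 11), but Arcond is never earned. No rule produces Xanule, and it is not given.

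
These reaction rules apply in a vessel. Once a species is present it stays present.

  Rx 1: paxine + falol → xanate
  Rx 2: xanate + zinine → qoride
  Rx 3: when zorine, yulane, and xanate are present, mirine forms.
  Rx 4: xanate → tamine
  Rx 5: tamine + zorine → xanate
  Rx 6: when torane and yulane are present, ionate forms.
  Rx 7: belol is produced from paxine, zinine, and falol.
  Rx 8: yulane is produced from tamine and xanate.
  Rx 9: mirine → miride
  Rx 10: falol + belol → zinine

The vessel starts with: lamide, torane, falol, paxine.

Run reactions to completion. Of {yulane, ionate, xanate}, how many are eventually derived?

3

paxine and falol present → xanate forms (Rx 1).
xanate present → tamine forms (Rx 4).
tamine and xanate present → yulane forms (Rx 8).
torane and yulane present → ionate forms (Rx 6).
yulane: reached.
ionate: reached.
xanate: reached.
All 3 are reached.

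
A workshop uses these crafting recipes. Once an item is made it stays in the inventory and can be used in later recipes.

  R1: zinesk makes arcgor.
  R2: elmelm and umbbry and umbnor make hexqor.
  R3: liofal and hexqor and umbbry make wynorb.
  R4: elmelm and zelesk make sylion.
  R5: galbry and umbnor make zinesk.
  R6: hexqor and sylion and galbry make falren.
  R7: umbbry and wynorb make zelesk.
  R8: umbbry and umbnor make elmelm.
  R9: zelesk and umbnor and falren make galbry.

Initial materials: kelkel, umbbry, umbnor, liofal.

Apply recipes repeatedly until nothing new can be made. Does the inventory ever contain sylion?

umbbry and umbnor → elmelm (R8).
elmelm and umbbry and umbnor → hexqor (R2).
liofal and hexqor and umbbry → wynorb (R3).
Using R7, umbbry and wynorb make zelesk.
Using R4, elmelm and zelesk make sylion.

Yes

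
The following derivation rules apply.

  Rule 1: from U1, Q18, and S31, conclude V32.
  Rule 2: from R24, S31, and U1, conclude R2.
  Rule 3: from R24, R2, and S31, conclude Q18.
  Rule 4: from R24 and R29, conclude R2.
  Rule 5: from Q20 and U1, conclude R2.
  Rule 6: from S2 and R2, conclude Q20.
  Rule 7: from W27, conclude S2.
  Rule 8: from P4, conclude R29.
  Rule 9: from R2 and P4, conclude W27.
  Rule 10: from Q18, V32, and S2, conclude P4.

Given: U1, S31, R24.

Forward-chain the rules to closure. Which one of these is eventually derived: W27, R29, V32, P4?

From R24, S31, and U1, Rule 2 gives R2.
R24, R2, and S31 hold, so Q18 follows (Rule 3).
U1, Q18, and S31 hold, so V32 follows (Rule 1).
R29 would need P4 (Rule 8), but P4 is never established. P4 would need Q18, V32, and S2 (Rule 10), but S2 is never established. W27 would need R2 and P4 (Rule 9), but P4 is never established.

V32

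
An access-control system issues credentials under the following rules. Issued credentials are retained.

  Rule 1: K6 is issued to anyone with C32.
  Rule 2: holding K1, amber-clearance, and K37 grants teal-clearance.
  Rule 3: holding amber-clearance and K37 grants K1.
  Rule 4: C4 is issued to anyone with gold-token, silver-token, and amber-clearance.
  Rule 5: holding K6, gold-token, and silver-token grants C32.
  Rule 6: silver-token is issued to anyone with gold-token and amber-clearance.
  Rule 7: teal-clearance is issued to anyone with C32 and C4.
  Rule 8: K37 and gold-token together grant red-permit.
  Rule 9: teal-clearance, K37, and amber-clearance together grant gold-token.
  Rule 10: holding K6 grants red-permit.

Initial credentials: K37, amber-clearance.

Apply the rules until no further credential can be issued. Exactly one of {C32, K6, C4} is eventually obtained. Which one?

Holding amber-clearance and K37 grants K1 (Rule 3).
Holding K1, amber-clearance, and K37 grants teal-clearance (Rule 2).
Holding teal-clearance, K37, and amber-clearance grants gold-token (Rule 9).
Holding gold-token and amber-clearance grants silver-token (Rule 6).
Holding gold-token, silver-token, and amber-clearance grants C4 (Rule 4).
K6 would need C32 (Rule 1), but C32 is never granted. C32 would need K6, gold-token, and silver-token (Rule 5), but K6 is never granted.

C4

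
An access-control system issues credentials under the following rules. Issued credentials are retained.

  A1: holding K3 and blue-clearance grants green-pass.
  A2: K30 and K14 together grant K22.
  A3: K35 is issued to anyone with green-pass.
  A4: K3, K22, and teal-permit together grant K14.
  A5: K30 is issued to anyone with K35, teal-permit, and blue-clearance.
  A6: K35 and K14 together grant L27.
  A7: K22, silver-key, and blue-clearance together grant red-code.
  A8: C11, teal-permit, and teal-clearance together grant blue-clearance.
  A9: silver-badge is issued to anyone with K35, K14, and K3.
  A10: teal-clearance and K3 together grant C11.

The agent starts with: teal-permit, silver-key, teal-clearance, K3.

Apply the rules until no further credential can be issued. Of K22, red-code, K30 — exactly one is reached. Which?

K30

Holding teal-clearance and K3 grants C11 (A10).
Holding C11, teal-permit, and teal-clearance grants blue-clearance (A8).
Holding K3 and blue-clearance grants green-pass (A1).
Holding green-pass grants K35 (A3).
Holding K35, teal-permit, and blue-clearance grants K30 (A5).
K22 would need K30 and K14 (A2), but K14 is never granted. red-code would need K22, silver-key, and blue-clearance (A7), but K22 is never granted.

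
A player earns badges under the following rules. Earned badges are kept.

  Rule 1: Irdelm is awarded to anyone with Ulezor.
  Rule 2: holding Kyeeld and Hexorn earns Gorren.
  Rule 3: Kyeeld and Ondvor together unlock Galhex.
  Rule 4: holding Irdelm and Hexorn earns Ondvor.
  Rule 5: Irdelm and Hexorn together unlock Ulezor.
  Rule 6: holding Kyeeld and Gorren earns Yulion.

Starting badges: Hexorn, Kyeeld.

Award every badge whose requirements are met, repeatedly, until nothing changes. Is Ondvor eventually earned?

Ondvor would need Irdelm and Hexorn (Rule 4), but Irdelm is never earned.

No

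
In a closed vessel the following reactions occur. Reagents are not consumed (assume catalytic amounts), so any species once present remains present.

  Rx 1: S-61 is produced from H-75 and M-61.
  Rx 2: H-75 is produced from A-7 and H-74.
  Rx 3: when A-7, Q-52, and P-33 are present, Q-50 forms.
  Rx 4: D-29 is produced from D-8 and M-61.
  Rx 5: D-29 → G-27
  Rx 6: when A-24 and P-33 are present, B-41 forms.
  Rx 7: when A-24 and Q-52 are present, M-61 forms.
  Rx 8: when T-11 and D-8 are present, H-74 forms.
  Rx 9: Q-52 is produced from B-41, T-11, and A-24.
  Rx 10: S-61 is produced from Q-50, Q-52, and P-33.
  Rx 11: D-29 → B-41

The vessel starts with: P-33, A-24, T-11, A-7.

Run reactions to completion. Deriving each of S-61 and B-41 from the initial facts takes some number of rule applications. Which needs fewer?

B-41

B-41: A-24 and P-33 present → B-41 forms (Rx 6). [1 rule application]
S-61: A-24 and P-33 present → B-41 forms (Rx 6). B-41, T-11, and A-24 present → Q-52 forms (Rx 9). A-7, Q-52, and P-33 present → Q-50 forms (Rx 3). Q-50, Q-52, and P-33 present → S-61 forms (Rx 10). [4 rule applications]
B-41 needs fewer.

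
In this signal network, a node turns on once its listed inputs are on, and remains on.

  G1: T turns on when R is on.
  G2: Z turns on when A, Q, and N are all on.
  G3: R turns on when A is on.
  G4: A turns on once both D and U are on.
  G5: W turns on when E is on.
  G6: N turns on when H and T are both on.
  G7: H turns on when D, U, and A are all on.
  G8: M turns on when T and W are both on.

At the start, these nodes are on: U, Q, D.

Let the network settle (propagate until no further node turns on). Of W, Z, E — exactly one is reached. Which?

Z

D and U are on, so A turns on (G4).
G7: D, U, and A on → H on.
A is on, so R turns on (G3).
G1: R on → T on.
G6: H and T on → N on.
G2: A, Q, and N on → Z on.
W would need E (G5), but E never turns on. No rule produces E, and it is not given.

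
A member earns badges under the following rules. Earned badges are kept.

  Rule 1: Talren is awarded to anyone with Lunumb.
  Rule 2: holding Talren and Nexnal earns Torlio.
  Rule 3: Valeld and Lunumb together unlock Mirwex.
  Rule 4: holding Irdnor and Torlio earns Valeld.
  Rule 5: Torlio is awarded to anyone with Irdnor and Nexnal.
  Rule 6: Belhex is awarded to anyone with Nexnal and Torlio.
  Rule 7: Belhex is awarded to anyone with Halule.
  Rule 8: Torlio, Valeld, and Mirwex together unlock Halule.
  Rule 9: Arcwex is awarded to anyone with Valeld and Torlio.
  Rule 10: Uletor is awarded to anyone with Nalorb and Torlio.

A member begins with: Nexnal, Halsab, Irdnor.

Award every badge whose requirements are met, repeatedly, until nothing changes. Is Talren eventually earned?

Talren would need Lunumb (Rule 1), but Lunumb is never earned.

No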